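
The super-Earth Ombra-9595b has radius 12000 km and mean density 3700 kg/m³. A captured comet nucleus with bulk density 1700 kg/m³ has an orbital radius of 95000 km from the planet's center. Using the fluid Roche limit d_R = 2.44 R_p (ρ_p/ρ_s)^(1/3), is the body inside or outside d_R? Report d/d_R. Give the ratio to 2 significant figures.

outside; d/d_R ≈ 2.5

d_R = 2.44 × (12000 km) × (3700/1700)^(1/3) = 37950 km
d/d_R = (95000) / (37950) = 2.5
Since d/d_R > 1, the body is outside the Roche limit.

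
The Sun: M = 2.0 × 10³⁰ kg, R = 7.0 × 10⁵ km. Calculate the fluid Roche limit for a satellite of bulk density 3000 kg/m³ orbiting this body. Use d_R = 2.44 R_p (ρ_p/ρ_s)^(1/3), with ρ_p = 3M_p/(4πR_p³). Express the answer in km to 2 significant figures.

ρ_p = 3M_p/(4πR_p³) = 3 × (2.0 × 10³⁰) / (4π × (7.0 × 10⁸ m)³) = 1400 kg/m³
d_R = 2.44 × 7.0 × 10⁵ km × (1400/3000)^(1/3)
    = 1.3 × 10⁶ km

1.3 × 10⁶ km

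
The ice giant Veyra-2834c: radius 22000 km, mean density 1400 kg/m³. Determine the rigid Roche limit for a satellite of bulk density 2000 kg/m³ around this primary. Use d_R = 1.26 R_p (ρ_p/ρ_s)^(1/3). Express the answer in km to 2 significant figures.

25000 km

d_R = 1.26 × 22000 km × (1400/2000)^(1/3)
    = 25000 km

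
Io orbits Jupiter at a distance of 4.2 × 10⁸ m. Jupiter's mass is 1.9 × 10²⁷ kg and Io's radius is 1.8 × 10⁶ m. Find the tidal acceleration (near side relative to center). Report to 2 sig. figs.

6.2 × 10⁻³ m/s²

Δa = 2GMr/d³
   = 2 × (6.674 × 10⁻¹¹) × (1.9 × 10²⁷) × (1.8 × 10⁶) / (4.2 × 10⁸)³
   = 6.2 × 10⁻³ m/s²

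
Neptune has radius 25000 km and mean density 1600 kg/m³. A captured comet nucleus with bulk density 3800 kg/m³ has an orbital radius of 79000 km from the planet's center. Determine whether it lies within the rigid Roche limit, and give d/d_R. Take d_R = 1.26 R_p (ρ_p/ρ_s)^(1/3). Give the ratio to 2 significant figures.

outside; d/d_R ≈ 3.3

d_R = 1.26 × (25000 km) × (1600/3800)^(1/3) = 23610 km
d/d_R = (79000) / (23610) = 3.3
Since d/d_R > 1, the body is outside the Roche limit.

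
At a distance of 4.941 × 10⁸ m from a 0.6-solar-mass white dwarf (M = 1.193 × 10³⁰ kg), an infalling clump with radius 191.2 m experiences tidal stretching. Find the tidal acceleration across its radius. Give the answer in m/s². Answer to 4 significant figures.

a_tidal = 2GMr/d³
        = 2 × (6.674 × 10⁻¹¹) × (1.193 × 10³⁰) × (191.2) / (4.941 × 10⁸)³
        = 2.524 × 10⁻⁴ m/s²

2.524 × 10⁻⁴ m/s²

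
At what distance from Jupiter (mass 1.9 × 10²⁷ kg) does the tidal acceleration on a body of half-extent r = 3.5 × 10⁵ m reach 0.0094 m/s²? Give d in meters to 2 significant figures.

2.1 × 10⁸ m

2GMr/d³ = a_tidal  ⇒  d = (2GMr / a_tidal)^(1/3)
d = (2 × 6.674×10⁻¹¹ × (1.9 × 10²⁷) × (3.5 × 10⁵) / (0.0094))^(1/3)
  = 2.1 × 10⁸ m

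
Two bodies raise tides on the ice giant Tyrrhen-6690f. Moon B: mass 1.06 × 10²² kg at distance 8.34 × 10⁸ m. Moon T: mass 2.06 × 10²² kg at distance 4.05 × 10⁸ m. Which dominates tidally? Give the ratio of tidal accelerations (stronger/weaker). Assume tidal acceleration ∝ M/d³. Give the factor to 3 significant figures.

Moon T, by a factor of ≈ 17.0

Tidal stretch scales as M/d³; compute that for each body.
Moon B: (1.06 × 10²²) / (8.34 × 10⁸)³ = 1.827 × 10⁻⁵
Moon T: (2.06 × 10²²) / (4.05 × 10⁸)³ = 3.101 × 10⁻⁴
Ratio (larger/smaller) = 17.0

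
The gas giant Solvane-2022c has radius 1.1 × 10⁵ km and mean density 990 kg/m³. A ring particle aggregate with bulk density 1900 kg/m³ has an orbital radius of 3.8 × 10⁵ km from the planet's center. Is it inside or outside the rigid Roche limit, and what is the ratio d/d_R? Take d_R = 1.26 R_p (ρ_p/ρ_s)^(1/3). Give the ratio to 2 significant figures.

outside; d/d_R ≈ 3.4

d_R = 1.26 × (1.1 × 10⁵ km) × (990/1900)^(1/3) = 1.115 × 10⁵ km
d/d_R = (3.8 × 10⁵) / (1.115 × 10⁵) = 3.4
Since d/d_R > 1, the body is outside the Roche limit.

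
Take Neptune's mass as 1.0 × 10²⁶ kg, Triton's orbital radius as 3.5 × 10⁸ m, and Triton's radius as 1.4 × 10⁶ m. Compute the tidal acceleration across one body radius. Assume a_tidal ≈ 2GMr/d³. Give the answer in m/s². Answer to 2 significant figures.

a_tidal = 2GMr/d³
        = 2 × (6.674 × 10⁻¹¹) × (1.0 × 10²⁶) × (1.4 × 10⁶) / (3.5 × 10⁸)³
        = 4.4 × 10⁻⁴ m/s²

4.4 × 10⁻⁴ m/s²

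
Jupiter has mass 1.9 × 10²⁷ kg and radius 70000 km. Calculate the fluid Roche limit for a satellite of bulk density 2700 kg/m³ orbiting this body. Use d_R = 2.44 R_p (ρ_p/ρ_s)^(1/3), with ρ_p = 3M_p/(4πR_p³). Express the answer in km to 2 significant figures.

ρ_p = 3M_p/(4πR_p³) = 3 × (1.9 × 10²⁷) / (4π × (7.0 × 10⁷ m)³) = 1300 kg/m³
d_R = 2.44 × 70000 km × (1300/2700)^(1/3)
    = 1.3 × 10⁵ km

1.3 × 10⁵ km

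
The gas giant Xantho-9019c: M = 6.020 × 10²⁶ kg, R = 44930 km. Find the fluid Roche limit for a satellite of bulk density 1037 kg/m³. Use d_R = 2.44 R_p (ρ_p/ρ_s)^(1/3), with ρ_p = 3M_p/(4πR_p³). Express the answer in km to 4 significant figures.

1.263 × 10⁵ km

ρ_p = 3M_p/(4πR_p³) = 3 × (6.020 × 10²⁶) / (4π × (4.493 × 10⁷ m)³) = 1585 kg/m³
d_R = 2.44 × 44930 km × (1585/1037)^(1/3)
    = 1.263 × 10⁵ km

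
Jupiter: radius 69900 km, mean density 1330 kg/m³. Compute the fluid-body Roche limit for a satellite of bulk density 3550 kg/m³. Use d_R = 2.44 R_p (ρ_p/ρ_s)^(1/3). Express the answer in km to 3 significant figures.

d_R = 2.44 × 69900 km × (1330/3550)^(1/3)
    = 1.23 × 10⁵ km

1.23 × 10⁵ km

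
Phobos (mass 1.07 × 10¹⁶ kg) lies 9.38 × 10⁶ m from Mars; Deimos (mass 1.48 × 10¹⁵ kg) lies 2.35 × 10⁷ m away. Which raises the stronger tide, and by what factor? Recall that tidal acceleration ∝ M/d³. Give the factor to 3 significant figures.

Tidal acceleration ∝ M/d³, so compare M/d³ for each.
Phobos: (1.07 × 10¹⁶) / (9.38 × 10⁶)³ = 1.297 × 10⁻⁵
Deimos: (1.48 × 10¹⁵) / (2.35 × 10⁷)³ = 1.140 × 10⁻⁷
Ratio (larger/smaller) = 114

Phobos, by a factor of ≈ 114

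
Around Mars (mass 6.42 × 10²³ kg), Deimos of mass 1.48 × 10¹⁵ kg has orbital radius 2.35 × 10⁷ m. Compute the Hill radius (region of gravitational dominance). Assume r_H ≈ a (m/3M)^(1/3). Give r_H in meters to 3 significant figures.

2.15 × 10⁴ m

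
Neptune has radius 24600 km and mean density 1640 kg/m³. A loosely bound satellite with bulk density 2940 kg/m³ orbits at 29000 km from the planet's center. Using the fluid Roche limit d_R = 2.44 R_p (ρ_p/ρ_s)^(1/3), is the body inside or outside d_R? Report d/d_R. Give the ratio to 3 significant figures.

d_R = 2.44 × (24600 km) × (1640/2940)^(1/3) = 49410 km
d/d_R = (29000) / (49410) = 0.587
Since d/d_R < 1, the body is inside the Roche limit.

inside; d/d_R ≈ 0.587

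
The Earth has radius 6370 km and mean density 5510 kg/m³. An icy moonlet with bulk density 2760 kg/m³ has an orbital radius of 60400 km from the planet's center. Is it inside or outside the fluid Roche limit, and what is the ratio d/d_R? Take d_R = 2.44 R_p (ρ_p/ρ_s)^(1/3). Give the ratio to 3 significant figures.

outside; d/d_R ≈ 3.09

d_R = 2.44 × (6370 km) × (5510/2760)^(1/3) = 19570 km
d/d_R = (60400) / (19570) = 3.09
Since d/d_R > 1, the body is outside the Roche limit.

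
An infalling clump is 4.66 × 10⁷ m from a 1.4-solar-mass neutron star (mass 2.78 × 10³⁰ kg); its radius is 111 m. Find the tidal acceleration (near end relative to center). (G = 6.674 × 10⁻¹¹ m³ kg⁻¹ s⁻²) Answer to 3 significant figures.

Δg = 2GMr/d³
   = 2 × (6.674 × 10⁻¹¹) × (2.78 × 10³⁰) × (111) / (4.66 × 10⁷)³
   = 4.07 × 10⁻¹ m/s²

4.07 × 10⁻¹ m/s²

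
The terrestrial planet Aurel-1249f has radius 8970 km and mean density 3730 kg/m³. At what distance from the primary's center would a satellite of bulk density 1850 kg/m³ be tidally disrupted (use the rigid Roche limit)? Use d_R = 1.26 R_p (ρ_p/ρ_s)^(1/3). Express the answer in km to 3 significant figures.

14300 km

d_R = 1.26 × 8970 km × (3730/1850)^(1/3)
    = 14300 km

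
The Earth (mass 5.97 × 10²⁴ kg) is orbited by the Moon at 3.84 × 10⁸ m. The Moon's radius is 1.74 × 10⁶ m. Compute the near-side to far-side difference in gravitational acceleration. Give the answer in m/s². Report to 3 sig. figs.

4.90 × 10⁻⁵ m/s²

Δa = 4GMr/d³
   = 4 × (6.674 × 10⁻¹¹) × (5.97 × 10²⁴) × (1.74 × 10⁶) / (3.84 × 10⁸)³
   = 4.90 × 10⁻⁵ m/s²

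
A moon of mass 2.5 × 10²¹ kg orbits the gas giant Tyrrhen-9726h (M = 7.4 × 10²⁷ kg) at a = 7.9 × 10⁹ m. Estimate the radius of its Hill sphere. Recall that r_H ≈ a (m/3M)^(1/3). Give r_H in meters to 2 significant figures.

r_H ≈ a (m/3M)^(1/3)
    = (7.9 × 10⁹) × (2.5 × 10²¹ / (3 × 7.4 × 10²⁷))^(1/3)
    = 3.8 × 10⁷ m

3.8 × 10⁷ m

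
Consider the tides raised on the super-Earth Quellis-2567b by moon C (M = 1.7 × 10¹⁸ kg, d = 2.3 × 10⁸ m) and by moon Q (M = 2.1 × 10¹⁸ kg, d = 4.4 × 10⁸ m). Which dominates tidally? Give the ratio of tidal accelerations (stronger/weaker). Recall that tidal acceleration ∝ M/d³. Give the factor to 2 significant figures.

Compare M/d³ for the two perturbers:
Moon C: (1.7 × 10¹⁸) / (2.3 × 10⁸)³ = 1.397 × 10⁻⁷
Moon Q: (2.1 × 10¹⁸) / (4.4 × 10⁸)³ = 2.465 × 10⁻⁸
Ratio (larger/smaller) = 5.7

Moon C, by a factor of ≈ 5.7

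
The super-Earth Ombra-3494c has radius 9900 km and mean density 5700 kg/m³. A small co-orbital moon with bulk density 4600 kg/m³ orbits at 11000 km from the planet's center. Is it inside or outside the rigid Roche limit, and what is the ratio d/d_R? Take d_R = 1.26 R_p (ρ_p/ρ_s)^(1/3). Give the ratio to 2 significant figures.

d_R = 1.26 × (9900 km) × (5700/4600)^(1/3) = 13400 km
d/d_R = (11000) / (13400) = 0.82
Since d/d_R < 1, the body is inside the Roche limit.

inside; d/d_R ≈ 0.82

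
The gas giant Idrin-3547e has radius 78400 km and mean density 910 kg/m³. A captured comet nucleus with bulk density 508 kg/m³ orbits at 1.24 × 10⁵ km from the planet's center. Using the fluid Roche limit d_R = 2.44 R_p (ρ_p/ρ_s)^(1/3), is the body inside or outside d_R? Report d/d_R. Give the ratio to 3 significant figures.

d_R = 2.44 × (78400 km) × (910/508)^(1/3) = 2.323 × 10⁵ km
d/d_R = (1.24 × 10⁵) / (2.323 × 10⁵) = 0.534
Since d/d_R < 1, the body is inside the Roche limit.

inside; d/d_R ≈ 0.534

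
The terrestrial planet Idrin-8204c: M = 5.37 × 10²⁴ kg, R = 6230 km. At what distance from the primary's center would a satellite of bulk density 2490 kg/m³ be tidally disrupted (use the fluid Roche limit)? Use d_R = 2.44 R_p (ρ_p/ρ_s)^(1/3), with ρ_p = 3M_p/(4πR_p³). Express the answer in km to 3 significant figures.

ρ_p = 3M_p/(4πR_p³) = 3 × (5.37 × 10²⁴) / (4π × (6.23 × 10⁶ m)³) = 5300 kg/m³
d_R = 2.44 × 6230 km × (5300/2490)^(1/3)
    = 19600 km

19600 km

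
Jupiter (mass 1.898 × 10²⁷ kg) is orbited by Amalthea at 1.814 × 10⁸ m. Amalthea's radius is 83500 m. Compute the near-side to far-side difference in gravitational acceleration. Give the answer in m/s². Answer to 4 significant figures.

7.088 × 10⁻³ m/s²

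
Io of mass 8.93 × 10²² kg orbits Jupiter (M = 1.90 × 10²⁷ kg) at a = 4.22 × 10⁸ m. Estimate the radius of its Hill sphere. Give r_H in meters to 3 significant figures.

r_H ≈ a (m/3M)^(1/3)
    = (4.22 × 10⁸) × (8.93 × 10²² / (3 × 1.90 × 10²⁷))^(1/3)
    = 1.06 × 10⁷ m

1.06 × 10⁷ m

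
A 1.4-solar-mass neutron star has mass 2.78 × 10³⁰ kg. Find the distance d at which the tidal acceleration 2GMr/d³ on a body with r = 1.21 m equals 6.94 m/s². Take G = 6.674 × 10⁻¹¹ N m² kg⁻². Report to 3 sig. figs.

4.01 × 10⁶ m

2GMr/d³ = a_tidal  ⇒  d = (2GMr / a_tidal)^(1/3)
d = (2 × 6.674×10⁻¹¹ × (2.78 × 10³⁰) × (1.21) / (6.94))^(1/3)
  = 4.01 × 10⁶ m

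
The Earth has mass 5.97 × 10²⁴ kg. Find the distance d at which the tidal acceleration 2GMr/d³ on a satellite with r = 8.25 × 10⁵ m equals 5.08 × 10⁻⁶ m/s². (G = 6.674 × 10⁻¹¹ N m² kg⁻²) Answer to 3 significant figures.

5.06 × 10⁸ m

2GMr/d³ = a_tidal  ⇒  d = (2GMr / a_tidal)^(1/3)
d = (2 × 6.674×10⁻¹¹ × (5.97 × 10²⁴) × (8.25 × 10⁵) / (5.08 × 10⁻⁶))^(1/3)
  = 5.06 × 10⁸ m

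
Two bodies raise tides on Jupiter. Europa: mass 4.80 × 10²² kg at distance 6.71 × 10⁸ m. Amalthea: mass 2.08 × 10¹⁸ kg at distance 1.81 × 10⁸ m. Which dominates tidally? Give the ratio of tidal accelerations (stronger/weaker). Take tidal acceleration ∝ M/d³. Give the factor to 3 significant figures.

Europa, by a factor of ≈ 453

Tidal acceleration ∝ M/d³, so compare M/d³ for each.
Europa: (4.80 × 10²²) / (6.71 × 10⁸)³ = 1.589 × 10⁻⁴
Amalthea: (2.08 × 10¹⁸) / (1.81 × 10⁸)³ = 3.508 × 10⁻⁷
Ratio (larger/smaller) = 453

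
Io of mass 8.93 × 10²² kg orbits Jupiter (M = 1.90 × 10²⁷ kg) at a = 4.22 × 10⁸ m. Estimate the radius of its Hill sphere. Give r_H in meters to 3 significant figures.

1.06 × 10⁷ m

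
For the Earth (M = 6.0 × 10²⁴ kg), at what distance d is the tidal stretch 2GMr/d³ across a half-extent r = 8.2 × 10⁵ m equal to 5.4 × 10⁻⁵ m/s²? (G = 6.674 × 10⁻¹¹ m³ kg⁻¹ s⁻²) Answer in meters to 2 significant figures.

2.3 × 10⁸ m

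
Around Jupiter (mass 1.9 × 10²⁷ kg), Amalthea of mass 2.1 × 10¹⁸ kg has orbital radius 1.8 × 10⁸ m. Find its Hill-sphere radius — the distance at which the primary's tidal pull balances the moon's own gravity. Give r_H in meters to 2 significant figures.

r_H ≈ a (m/3M)^(1/3)
    = (1.8 × 10⁸) × (2.1 × 10¹⁸ / (3 × 1.9 × 10²⁷))^(1/3)
    = 1.3 × 10⁵ m

1.3 × 10⁵ m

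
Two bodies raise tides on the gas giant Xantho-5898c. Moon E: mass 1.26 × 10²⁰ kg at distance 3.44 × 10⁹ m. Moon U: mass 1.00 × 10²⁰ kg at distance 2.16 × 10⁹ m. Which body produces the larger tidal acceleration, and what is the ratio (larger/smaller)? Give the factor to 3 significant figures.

Moon U, by a factor of ≈ 3.21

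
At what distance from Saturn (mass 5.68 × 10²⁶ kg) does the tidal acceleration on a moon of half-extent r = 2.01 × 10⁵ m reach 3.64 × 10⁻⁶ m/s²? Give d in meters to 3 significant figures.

2GMr/d³ = a_tidal  ⇒  d = (2GMr / a_tidal)^(1/3)
d = (2 × 6.674×10⁻¹¹ × (5.68 × 10²⁶) × (2.01 × 10⁵) / (3.64 × 10⁻⁶))^(1/3)
  = 1.61 × 10⁹ m

1.61 × 10⁹ m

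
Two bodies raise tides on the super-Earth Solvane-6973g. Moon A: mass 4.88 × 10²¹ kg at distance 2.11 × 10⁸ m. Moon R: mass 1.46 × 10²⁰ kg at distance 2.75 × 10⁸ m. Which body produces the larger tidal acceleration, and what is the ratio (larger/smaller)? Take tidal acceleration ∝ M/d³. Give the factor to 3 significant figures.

Tidal acceleration ∝ M/d³, so compare M/d³ for each.
Moon A: (4.88 × 10²¹) / (2.11 × 10⁸)³ = 5.195 × 10⁻⁴
Moon R: (1.46 × 10²⁰) / (2.75 × 10⁸)³ = 7.020 × 10⁻⁶
Ratio (larger/smaller) = 74.0

Moon A, by a factor of ≈ 74.0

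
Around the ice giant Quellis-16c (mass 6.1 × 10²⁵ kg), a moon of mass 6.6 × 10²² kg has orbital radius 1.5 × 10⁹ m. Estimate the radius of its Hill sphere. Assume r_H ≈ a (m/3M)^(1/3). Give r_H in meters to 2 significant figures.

1.1 × 10⁸ m

r_H ≈ a (m/3M)^(1/3)
    = (1.5 × 10⁹) × (6.6 × 10²² / (3 × 6.1 × 10²⁵))^(1/3)
    = 1.1 × 10⁸ m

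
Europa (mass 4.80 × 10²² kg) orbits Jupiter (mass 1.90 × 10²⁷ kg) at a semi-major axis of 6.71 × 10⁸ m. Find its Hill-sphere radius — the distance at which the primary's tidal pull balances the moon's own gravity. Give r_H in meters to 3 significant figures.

r_H ≈ a (m/3M)^(1/3)
    = (6.71 × 10⁸) × (4.80 × 10²² / (3 × 1.90 × 10²⁷))^(1/3)
    = 1.37 × 10⁷ m

1.37 × 10⁷ m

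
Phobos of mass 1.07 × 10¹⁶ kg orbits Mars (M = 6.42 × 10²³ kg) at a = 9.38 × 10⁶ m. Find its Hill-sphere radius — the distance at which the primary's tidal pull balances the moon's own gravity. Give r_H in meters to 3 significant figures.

1.66 × 10⁴ m

r_H ≈ a (m/3M)^(1/3)
    = (9.38 × 10⁶) × (1.07 × 10¹⁶ / (3 × 6.42 × 10²³))^(1/3)
    = 1.66 × 10⁴ m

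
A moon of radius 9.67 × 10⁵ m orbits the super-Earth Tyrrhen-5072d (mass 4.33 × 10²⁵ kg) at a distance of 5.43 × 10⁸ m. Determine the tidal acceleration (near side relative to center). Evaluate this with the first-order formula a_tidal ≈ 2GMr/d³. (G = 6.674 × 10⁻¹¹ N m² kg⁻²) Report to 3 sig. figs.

Δg = 2GMr/d³
   = 2 × (6.674 × 10⁻¹¹) × (4.33 × 10²⁵) × (9.67 × 10⁵) / (5.43 × 10⁸)³
   = 3.49 × 10⁻⁵ m/s²

3.49 × 10⁻⁵ m/s²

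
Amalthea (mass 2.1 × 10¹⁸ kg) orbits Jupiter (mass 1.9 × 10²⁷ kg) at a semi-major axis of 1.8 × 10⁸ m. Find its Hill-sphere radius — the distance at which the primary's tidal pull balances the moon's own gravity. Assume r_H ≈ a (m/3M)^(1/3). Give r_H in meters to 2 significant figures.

1.3 × 10⁵ m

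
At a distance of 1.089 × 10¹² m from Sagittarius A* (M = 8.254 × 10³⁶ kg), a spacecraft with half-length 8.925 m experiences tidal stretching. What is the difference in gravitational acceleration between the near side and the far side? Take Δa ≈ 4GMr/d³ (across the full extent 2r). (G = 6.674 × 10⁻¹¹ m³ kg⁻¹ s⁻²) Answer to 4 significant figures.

Δa = 4GMr/d³
   = 4 × (6.674 × 10⁻¹¹) × (8.254 × 10³⁶) × (8.925) / (1.089 × 10¹²)³
   = 1.523 × 10⁻⁸ m/s²

1.523 × 10⁻⁸ m/s²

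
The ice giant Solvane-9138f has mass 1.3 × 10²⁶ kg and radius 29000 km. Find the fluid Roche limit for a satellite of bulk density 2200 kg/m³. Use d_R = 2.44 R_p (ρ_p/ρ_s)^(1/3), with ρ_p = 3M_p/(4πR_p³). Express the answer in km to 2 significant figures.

59000 km

ρ_p = 3M_p/(4πR_p³) = 3 × (1.3 × 10²⁶) / (4π × (2.9 × 10⁷ m)³) = 1300 kg/m³
d_R = 2.44 × 29000 km × (1300/2200)^(1/3)
    = 59000 km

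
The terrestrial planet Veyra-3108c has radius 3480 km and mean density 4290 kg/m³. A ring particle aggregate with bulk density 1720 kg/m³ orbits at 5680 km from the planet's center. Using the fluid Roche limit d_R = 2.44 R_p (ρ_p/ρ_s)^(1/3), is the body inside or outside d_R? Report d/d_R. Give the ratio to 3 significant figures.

inside; d/d_R ≈ 0.493

d_R = 2.44 × (3480 km) × (4290/1720)^(1/3) = 11520 km
d/d_R = (5680) / (11520) = 0.493
Since d/d_R < 1, the body is inside the Roche limit.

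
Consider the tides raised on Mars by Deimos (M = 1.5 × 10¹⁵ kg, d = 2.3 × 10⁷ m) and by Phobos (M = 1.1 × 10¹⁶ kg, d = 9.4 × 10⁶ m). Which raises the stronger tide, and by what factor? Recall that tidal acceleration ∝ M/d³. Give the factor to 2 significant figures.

Compare M/d³ for the two perturbers:
Deimos: (1.5 × 10¹⁵) / (2.3 × 10⁷)³ = 1.233 × 10⁻⁷
Phobos: (1.1 × 10¹⁶) / (9.4 × 10⁶)³ = 1.324 × 10⁻⁵
Ratio (larger/smaller) = 110

Phobos, by a factor of ≈ 110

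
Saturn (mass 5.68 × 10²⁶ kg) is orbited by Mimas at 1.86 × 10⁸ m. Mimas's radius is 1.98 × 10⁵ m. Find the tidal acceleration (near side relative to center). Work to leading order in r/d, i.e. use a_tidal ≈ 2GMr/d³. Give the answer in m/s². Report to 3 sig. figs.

Δg = 2GMr/d³
   = 2 × (6.674 × 10⁻¹¹) × (5.68 × 10²⁶) × (1.98 × 10⁵) / (1.86 × 10⁸)³
   = 2.33 × 10⁻³ m/s²

2.33 × 10⁻³ m/s²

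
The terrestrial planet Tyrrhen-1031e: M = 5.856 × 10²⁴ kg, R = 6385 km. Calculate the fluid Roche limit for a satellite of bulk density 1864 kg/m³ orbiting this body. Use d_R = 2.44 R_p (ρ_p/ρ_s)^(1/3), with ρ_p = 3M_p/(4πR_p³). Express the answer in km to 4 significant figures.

ρ_p = 3M_p/(4πR_p³) = 3 × (5.856 × 10²⁴) / (4π × (6.385 × 10⁶ m)³) = 5371 kg/m³
d_R = 2.44 × 6385 km × (5371/1864)^(1/3)
    = 22170 km

22170 km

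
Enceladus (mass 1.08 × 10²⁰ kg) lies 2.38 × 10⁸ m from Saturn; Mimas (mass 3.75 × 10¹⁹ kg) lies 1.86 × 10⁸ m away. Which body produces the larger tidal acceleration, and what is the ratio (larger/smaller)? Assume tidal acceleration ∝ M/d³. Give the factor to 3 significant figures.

Compare M/d³ for the two perturbers:
Enceladus: (1.08 × 10²⁰) / (2.38 × 10⁸)³ = 8.011 × 10⁻⁶
Mimas: (3.75 × 10¹⁹) / (1.86 × 10⁸)³ = 5.828 × 10⁻⁶
Ratio (larger/smaller) = 1.37

Enceladus, by a factor of ≈ 1.37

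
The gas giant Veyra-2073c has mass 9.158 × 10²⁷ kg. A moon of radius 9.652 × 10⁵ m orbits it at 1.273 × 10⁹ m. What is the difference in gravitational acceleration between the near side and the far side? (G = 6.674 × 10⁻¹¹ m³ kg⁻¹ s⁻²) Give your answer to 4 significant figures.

1.144 × 10⁻³ m/s²

a_tidal = 4GMr/d³
        = 4 × (6.674 × 10⁻¹¹) × (9.158 × 10²⁷) × (9.652 × 10⁵) / (1.273 × 10⁹)³
        = 1.144 × 10⁻³ m/s²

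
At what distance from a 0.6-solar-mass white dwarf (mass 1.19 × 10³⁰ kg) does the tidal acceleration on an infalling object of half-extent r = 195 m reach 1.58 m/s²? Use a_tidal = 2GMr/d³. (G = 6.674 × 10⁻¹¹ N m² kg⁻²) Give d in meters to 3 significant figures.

2.70 × 10⁷ m

2GMr/d³ = a_tidal  ⇒  d = (2GMr / a_tidal)^(1/3)
d = (2 × 6.674×10⁻¹¹ × (1.19 × 10³⁰) × (195) / (1.58))^(1/3)
  = 2.70 × 10⁷ m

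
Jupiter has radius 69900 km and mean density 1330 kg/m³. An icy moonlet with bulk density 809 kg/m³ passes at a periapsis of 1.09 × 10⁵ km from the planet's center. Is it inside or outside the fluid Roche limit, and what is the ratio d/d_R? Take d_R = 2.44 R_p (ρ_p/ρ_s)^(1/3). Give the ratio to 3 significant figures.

inside; d/d_R ≈ 0.541

d_R = 2.44 × (69900 km) × (1330/809)^(1/3) = 2.013 × 10⁵ km
d/d_R = (1.09 × 10⁵) / (2.013 × 10⁵) = 0.541
Since d/d_R < 1, the body is inside the Roche limit.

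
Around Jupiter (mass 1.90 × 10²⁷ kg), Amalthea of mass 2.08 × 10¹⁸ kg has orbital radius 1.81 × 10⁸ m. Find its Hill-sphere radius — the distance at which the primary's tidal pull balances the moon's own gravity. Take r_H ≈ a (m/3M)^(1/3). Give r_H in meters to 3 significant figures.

1.29 × 10⁵ m

r_H ≈ a (m/3M)^(1/3)
    = (1.81 × 10⁸) × (2.08 × 10¹⁸ / (3 × 1.90 × 10²⁷))^(1/3)
    = 1.29 × 10⁵ m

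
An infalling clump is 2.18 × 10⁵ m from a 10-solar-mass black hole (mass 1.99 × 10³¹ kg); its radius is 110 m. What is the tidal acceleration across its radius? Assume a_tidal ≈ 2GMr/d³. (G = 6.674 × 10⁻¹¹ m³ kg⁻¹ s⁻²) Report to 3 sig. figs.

2.82 × 10⁷ m/s²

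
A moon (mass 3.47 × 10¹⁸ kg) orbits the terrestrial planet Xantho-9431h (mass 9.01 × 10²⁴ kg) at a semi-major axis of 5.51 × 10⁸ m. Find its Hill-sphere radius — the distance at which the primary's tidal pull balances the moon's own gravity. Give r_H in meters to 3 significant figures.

2.78 × 10⁶ m

r_H ≈ a (m/3M)^(1/3)
    = (5.51 × 10⁸) × (3.47 × 10¹⁸ / (3 × 9.01 × 10²⁴))^(1/3)
    = 2.78 × 10⁶ m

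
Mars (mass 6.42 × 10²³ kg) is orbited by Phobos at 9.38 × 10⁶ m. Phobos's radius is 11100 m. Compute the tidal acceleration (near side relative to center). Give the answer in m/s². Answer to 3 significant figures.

1.15 × 10⁻³ m/s²

Δa = 2GMr/d³
   = 2 × (6.674 × 10⁻¹¹) × (6.42 × 10²³) × (11100) / (9.38 × 10⁶)³
   = 1.15 × 10⁻³ m/s²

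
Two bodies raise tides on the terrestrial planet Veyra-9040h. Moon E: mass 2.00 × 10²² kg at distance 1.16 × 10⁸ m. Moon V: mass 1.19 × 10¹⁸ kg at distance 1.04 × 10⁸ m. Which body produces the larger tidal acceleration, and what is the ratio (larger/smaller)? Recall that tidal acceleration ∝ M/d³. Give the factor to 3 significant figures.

Moon E, by a factor of ≈ 12100

The tide-raising term goes as M/d³ (the gradient of a 1/d² field).
Moon E: (2.00 × 10²²) / (1.16 × 10⁸)³ = 1.281 × 10⁻²
Moon V: (1.19 × 10¹⁸) / (1.04 × 10⁸)³ = 1.058 × 10⁻⁶
Ratio (larger/smaller) = 12100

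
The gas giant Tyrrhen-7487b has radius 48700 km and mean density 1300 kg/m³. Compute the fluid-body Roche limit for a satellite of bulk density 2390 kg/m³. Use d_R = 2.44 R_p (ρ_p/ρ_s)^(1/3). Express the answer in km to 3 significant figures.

d_R = 2.44 × 48700 km × (1300/2390)^(1/3)
    = 97000 km

97000 km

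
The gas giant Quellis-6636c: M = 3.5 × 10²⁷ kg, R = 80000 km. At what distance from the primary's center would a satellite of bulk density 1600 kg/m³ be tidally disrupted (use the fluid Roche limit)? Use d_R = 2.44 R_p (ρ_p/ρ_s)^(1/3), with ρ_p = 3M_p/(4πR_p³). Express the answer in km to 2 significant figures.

ρ_p = 3M_p/(4πR_p³) = 3 × (3.5 × 10²⁷) / (4π × (8.0 × 10⁷ m)³) = 1600 kg/m³
d_R = 2.44 × 80000 km × (1600/1600)^(1/3)
    = 2.0 × 10⁵ km

2.0 × 10⁵ km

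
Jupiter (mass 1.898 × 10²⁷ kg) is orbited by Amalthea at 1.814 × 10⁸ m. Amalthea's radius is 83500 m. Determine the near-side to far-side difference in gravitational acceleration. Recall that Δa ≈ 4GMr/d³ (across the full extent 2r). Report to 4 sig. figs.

7.088 × 10⁻³ m/s²

Δg = 4GMr/d³
   = 4 × (6.674 × 10⁻¹¹) × (1.898 × 10²⁷) × (83500) / (1.814 × 10⁸)³
   = 7.088 × 10⁻³ m/s²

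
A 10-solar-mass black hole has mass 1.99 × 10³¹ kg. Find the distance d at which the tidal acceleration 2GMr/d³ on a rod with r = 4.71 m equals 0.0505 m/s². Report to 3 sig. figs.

2GMr/d³ = a_tidal  ⇒  d = (2GMr / a_tidal)^(1/3)
d = (2 × 6.674×10⁻¹¹ × (1.99 × 10³¹) × (4.71) / (0.0505))^(1/3)
  = 6.28 × 10⁷ m

6.28 × 10⁷ m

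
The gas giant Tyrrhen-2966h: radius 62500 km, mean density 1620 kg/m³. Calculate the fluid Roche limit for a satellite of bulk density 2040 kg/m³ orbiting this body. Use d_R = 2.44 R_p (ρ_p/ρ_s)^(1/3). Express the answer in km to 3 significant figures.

d_R = 2.44 × 62500 km × (1620/2040)^(1/3)
    = 1.41 × 10⁵ km

1.41 × 10⁵ km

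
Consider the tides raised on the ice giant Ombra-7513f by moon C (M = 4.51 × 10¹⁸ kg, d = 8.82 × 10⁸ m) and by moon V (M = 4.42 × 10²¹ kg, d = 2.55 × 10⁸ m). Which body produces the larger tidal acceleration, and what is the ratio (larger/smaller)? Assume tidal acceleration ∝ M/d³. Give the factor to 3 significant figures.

Tidal stretch scales as M/d³; compute that for each body.
Moon C: (4.51 × 10¹⁸) / (8.82 × 10⁸)³ = 6.573 × 10⁻⁹
Moon V: (4.42 × 10²¹) / (2.55 × 10⁸)³ = 2.666 × 10⁻⁴
Ratio (larger/smaller) = 40600

Moon V, by a factor of ≈ 40600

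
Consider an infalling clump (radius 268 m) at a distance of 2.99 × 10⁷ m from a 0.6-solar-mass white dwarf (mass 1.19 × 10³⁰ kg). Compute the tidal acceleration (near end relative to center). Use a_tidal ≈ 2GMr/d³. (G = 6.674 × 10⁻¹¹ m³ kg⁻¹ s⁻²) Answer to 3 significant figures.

1.59 m/s²

Δa = 2GMr/d³
   = 2 × (6.674 × 10⁻¹¹) × (1.19 × 10³⁰) × (268) / (2.99 × 10⁷)³
   = 1.59 m/s²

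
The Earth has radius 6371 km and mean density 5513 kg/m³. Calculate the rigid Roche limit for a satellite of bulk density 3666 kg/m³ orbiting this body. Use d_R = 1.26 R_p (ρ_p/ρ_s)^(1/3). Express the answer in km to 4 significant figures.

9197 km

d_R = 1.26 × 6371 km × (5513/3666)^(1/3)
    = 9197 km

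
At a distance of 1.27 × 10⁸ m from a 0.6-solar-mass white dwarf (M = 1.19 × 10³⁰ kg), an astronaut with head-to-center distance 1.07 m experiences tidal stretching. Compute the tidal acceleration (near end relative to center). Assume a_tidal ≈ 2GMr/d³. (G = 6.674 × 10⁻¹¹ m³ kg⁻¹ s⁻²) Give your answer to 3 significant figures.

8.30 × 10⁻⁵ m/s²

a_tidal = 2GMr/d³
        = 2 × (6.674 × 10⁻¹¹) × (1.19 × 10³⁰) × (1.07) / (1.27 × 10⁸)³
        = 8.30 × 10⁻⁵ m/s²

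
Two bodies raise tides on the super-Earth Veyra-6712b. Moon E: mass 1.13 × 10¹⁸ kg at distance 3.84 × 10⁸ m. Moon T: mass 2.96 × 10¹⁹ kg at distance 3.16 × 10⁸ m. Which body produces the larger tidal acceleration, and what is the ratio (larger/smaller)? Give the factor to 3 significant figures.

Moon T, by a factor of ≈ 47.0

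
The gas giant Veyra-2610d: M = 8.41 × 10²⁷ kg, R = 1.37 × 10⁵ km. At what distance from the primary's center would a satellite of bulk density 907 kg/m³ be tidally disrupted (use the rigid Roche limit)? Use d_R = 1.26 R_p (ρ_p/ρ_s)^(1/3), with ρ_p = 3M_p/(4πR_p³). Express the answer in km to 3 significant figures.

1.64 × 10⁵ km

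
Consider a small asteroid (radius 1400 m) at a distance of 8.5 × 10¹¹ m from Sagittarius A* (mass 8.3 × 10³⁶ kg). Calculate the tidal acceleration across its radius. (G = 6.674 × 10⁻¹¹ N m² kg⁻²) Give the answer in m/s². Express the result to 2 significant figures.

2.5 × 10⁻⁶ m/s²

Since r ≪ d, expand the inverse-square field across one radius to get the leading 2GMr/d³ term.
a_tidal = 2GMr/d³
        = 2 × (6.674 × 10⁻¹¹) × (8.3 × 10³⁶) × (1400) / (8.5 × 10¹¹)³
        = 2.5 × 10⁻⁶ m/s²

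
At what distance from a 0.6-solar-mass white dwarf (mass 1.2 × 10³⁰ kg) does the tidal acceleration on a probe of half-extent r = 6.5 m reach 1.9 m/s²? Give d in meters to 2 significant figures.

8.2 × 10⁶ m

2GMr/d³ = a_tidal  ⇒  d = (2GMr / a_tidal)^(1/3)
d = (2 × 6.674×10⁻¹¹ × (1.2 × 10³⁰) × (6.5) / (1.9))^(1/3)
  = 8.2 × 10⁶ m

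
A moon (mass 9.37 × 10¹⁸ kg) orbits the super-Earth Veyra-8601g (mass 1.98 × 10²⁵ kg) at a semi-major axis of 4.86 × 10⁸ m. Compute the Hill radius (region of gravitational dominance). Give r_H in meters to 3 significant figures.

2.63 × 10⁶ m

r_H ≈ a (m/3M)^(1/3)
    = (4.86 × 10⁸) × (9.37 × 10¹⁸ / (3 × 1.98 × 10²⁵))^(1/3)
    = 2.63 × 10⁶ m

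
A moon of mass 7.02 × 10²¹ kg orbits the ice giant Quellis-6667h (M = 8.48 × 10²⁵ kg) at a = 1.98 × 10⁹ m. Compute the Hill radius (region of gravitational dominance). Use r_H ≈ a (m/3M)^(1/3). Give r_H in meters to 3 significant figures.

5.98 × 10⁷ m

r_H ≈ a (m/3M)^(1/3)
    = (1.98 × 10⁹) × (7.02 × 10²¹ / (3 × 8.48 × 10²⁵))^(1/3)
    = 5.98 × 10⁷ m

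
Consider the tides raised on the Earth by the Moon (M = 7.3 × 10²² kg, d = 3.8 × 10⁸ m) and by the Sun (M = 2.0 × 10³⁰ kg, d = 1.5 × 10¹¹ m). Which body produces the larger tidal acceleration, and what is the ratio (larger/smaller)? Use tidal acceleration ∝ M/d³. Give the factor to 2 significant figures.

Tidal acceleration ∝ M/d³, so compare M/d³ for each.
The Moon: (7.3 × 10²²) / (3.8 × 10⁸)³ = 1.330 × 10⁻³
The Sun: (2.0 × 10³⁰) / (1.5 × 10¹¹)³ = 5.926 × 10⁻⁴
Ratio (larger/smaller) = 2.2

The Moon, by a factor of ≈ 2.2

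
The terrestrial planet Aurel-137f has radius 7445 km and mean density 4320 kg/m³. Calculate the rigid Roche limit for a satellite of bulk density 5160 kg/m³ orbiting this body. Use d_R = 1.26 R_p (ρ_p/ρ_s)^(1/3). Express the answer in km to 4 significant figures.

d_R = 1.26 × 7445 km × (4320/5160)^(1/3)
    = 8841 km

8841 km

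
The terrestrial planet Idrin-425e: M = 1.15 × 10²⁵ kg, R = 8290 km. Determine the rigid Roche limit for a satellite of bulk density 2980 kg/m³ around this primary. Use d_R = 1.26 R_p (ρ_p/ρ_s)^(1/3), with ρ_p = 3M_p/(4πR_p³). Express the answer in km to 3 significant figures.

12300 km

ρ_p = 3M_p/(4πR_p³) = 3 × (1.15 × 10²⁵) / (4π × (8.29 × 10⁶ m)³) = 4820 kg/m³
d_R = 1.26 × 8290 km × (4820/2980)^(1/3)
    = 12300 km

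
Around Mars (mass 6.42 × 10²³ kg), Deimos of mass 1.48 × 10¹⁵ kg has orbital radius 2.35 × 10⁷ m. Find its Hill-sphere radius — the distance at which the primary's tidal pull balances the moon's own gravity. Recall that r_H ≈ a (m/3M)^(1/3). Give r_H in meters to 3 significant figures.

2.15 × 10⁴ m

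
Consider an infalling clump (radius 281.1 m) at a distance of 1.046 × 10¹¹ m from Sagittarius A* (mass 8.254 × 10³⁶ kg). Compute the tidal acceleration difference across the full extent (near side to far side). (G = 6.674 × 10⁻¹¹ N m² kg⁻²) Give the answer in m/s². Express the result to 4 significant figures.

5.412 × 10⁻⁴ m/s²

The field gradient is 2GM/d³; across the full diameter 2r the difference is 4GMr/d³.
a_tidal = 4GMr/d³
        = 4 × (6.674 × 10⁻¹¹) × (8.254 × 10³⁶) × (281.1) / (1.046 × 10¹¹)³
        = 5.412 × 10⁻⁴ m/s²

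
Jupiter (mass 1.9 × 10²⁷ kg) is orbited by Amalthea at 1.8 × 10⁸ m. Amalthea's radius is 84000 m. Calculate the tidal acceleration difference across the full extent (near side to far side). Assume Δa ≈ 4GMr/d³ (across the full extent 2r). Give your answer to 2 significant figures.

7.3 × 10⁻³ m/s²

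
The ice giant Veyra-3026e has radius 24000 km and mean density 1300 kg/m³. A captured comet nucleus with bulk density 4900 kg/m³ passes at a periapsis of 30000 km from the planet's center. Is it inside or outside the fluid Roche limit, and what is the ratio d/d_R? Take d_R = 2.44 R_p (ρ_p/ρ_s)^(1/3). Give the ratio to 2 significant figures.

inside; d/d_R ≈ 0.80

d_R = 2.44 × (24000 km) × (1300/4900)^(1/3) = 37630 km
d/d_R = (30000) / (37630) = 0.80
Since d/d_R < 1, the body is inside the Roche limit.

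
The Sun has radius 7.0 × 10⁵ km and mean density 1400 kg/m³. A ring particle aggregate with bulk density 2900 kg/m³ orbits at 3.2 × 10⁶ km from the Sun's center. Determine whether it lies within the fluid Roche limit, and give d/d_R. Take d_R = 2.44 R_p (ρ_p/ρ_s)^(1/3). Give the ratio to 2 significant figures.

outside; d/d_R ≈ 2.4

d_R = 2.44 × (7.0 × 10⁵ km) × (1400/2900)^(1/3) = 1.340 × 10⁶ km
d/d_R = (3.2 × 10⁶) / (1.340 × 10⁶) = 2.4
Since d/d_R > 1, the body is outside the Roche limit.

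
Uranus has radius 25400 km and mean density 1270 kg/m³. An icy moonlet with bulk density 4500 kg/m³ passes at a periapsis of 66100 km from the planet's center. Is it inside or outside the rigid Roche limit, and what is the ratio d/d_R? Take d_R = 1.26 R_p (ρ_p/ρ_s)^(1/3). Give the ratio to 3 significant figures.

outside; d/d_R ≈ 3.15

d_R = 1.26 × (25400 km) × (1270/4500)^(1/3) = 20990 km
d/d_R = (66100) / (20990) = 3.15
Since d/d_R > 1, the body is outside the Roche limit.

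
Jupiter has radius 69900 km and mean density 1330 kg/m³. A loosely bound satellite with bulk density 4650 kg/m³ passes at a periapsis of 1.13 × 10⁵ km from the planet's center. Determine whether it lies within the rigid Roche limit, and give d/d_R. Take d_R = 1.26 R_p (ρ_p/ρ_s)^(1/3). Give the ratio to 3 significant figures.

d_R = 1.26 × (69900 km) × (1330/4650)^(1/3) = 58030 km
d/d_R = (1.13 × 10⁵) / (58030) = 1.95
Since d/d_R > 1, the body is outside the Roche limit.

outside; d/d_R ≈ 1.95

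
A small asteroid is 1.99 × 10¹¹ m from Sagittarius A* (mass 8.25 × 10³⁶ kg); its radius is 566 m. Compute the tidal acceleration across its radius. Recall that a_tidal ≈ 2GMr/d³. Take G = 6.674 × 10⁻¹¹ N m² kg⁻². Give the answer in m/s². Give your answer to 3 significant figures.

7.91 × 10⁻⁵ m/s²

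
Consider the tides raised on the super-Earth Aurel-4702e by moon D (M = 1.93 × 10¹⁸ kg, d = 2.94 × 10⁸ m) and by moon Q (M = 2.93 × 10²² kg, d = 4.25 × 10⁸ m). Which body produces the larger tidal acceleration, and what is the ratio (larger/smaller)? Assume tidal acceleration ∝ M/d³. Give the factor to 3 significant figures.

Tidal stretch scales as M/d³; compute that for each body.
Moon D: (1.93 × 10¹⁸) / (2.94 × 10⁸)³ = 7.595 × 10⁻⁸
Moon Q: (2.93 × 10²²) / (4.25 × 10⁸)³ = 3.817 × 10⁻⁴
Ratio (larger/smaller) = 5030

Moon Q, by a factor of ≈ 5030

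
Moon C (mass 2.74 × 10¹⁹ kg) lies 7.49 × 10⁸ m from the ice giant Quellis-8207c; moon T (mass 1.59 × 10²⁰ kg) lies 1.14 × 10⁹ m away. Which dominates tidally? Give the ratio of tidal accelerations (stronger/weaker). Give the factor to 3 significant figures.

Moon T, by a factor of ≈ 1.65

Tidal stretch scales as M/d³; compute that for each body.
Moon C: (2.74 × 10¹⁹) / (7.49 × 10⁸)³ = 6.521 × 10⁻⁸
Moon T: (1.59 × 10²⁰) / (1.14 × 10⁹)³ = 1.073 × 10⁻⁷
Ratio (larger/smaller) = 1.65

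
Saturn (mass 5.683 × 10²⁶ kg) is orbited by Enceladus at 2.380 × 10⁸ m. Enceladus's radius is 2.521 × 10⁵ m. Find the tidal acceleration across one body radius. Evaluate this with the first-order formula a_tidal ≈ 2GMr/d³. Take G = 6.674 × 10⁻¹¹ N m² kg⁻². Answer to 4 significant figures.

1.419 × 10⁻³ m/s²

a_tidal = 2GMr/d³
        = 2 × (6.674 × 10⁻¹¹) × (5.683 × 10²⁶) × (2.521 × 10⁵) / (2.380 × 10⁸)³
        = 1.419 × 10⁻³ m/s²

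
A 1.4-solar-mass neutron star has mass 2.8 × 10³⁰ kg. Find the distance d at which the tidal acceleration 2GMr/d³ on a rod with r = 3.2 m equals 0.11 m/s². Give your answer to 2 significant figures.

2.2 × 10⁷ m

2GMr/d³ = a_tidal  ⇒  d = (2GMr / a_tidal)^(1/3)
d = (2 × 6.674×10⁻¹¹ × (2.8 × 10³⁰) × (3.2) / (0.11))^(1/3)
  = 2.2 × 10⁷ m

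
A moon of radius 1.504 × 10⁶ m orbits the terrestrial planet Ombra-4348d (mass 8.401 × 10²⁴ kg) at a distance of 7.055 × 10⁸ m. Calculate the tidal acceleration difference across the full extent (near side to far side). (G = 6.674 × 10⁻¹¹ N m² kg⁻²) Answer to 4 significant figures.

a_tidal = 4GMr/d³
        = 4 × (6.674 × 10⁻¹¹) × (8.401 × 10²⁴) × (1.504 × 10⁶) / (7.055 × 10⁸)³
        = 9.606 × 10⁻⁶ m/s²

9.606 × 10⁻⁶ m/s²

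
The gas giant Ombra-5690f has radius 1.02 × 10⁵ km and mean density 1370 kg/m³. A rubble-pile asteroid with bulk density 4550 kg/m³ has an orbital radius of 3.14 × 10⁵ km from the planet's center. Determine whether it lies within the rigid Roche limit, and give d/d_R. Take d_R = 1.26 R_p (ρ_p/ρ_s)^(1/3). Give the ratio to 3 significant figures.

d_R = 1.26 × (1.02 × 10⁵ km) × (1370/4550)^(1/3) = 86140 km
d/d_R = (3.14 × 10⁵) / (86140) = 3.65
Since d/d_R > 1, the body is outside the Roche limit.

outside; d/d_R ≈ 3.65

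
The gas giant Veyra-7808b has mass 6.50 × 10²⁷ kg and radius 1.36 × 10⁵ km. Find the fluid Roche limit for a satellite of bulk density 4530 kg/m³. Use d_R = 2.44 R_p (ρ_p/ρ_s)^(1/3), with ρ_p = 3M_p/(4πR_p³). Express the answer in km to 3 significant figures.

ρ_p = 3M_p/(4πR_p³) = 3 × (6.50 × 10²⁷) / (4π × (1.36 × 10⁸ m)³) = 617 kg/m³
d_R = 2.44 × 1.36 × 10⁵ km × (617/4530)^(1/3)
    = 1.71 × 10⁵ km

1.71 × 10⁵ km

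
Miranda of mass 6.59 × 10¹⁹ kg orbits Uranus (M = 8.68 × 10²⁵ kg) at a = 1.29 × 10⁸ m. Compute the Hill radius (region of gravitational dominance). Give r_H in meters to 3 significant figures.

r_H ≈ a (m/3M)^(1/3)
    = (1.29 × 10⁸) × (6.59 × 10¹⁹ / (3 × 8.68 × 10²⁵))^(1/3)
    = 8.16 × 10⁵ m

8.16 × 10⁵ m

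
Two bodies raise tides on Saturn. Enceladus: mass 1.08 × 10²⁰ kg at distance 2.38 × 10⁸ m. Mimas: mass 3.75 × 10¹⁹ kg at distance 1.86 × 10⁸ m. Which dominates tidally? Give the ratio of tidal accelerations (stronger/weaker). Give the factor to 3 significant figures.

Enceladus, by a factor of ≈ 1.37

Tidal acceleration ∝ M/d³, so compare M/d³ for each.
Enceladus: (1.08 × 10²⁰) / (2.38 × 10⁸)³ = 8.011 × 10⁻⁶
Mimas: (3.75 × 10¹⁹) / (1.86 × 10⁸)³ = 5.828 × 10⁻⁶
Ratio (larger/smaller) = 1.37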